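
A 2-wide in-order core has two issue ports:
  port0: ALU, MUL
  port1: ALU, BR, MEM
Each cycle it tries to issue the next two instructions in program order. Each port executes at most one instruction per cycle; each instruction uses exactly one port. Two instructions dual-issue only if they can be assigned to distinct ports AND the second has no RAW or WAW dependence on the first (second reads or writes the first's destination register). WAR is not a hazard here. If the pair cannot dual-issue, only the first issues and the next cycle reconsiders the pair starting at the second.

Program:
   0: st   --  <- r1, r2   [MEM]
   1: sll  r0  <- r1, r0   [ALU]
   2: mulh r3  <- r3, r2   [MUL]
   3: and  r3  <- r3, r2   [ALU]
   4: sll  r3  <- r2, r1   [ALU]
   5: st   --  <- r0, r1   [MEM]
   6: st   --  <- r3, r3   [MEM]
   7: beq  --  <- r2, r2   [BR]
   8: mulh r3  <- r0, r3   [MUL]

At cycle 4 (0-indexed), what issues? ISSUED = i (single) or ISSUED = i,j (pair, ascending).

c0: i0,i1 st sll  dual
c1: i2 mulh  RAW+WAW r3
c2: i3 and  WAW r3
c3: i4,i5 sll st  dual
c4: i6 st  no-port MEM/BR
c5: i7,i8 beq mulh  dual

ISSUED = 6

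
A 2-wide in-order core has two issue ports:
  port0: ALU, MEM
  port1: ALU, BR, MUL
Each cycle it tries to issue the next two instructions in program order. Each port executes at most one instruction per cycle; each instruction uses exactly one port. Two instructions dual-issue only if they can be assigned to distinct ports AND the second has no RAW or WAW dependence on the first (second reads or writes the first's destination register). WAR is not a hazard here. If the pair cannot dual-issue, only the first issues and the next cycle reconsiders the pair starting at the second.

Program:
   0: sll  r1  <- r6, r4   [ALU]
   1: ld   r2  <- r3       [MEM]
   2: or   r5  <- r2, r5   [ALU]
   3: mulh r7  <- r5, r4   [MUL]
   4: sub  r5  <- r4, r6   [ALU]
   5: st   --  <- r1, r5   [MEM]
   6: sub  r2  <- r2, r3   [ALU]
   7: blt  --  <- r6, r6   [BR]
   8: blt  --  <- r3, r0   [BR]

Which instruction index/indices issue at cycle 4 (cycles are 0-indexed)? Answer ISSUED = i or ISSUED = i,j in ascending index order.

c0: i0,i1 sll+ld  dual
c1: i2 or  RAW r5
c2: i3,i4 mulh+sub  dual
c3: i5,i6 st+sub  dual
c4: i7 blt  no-port BR/BR
c5: i8 blt  tail

ISSUED = 7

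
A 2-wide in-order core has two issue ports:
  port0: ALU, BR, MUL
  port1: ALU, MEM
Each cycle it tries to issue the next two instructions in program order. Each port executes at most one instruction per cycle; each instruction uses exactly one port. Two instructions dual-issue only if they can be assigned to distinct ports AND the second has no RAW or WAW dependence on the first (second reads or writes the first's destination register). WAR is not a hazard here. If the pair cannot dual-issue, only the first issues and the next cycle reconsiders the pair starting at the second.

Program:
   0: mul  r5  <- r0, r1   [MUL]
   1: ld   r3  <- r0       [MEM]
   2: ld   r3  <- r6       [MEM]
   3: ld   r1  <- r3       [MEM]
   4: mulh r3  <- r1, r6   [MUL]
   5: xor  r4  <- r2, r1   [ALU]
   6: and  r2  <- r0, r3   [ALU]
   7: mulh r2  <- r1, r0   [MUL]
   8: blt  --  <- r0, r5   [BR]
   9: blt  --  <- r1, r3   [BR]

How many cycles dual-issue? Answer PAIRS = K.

PAIRS = 2

#0 head=0: mul.MUL+ld.MEM i0+i1 dual
#1 head=2: ld.MEM i2 no-port MEM/MEM
#2 head=3: ld.MEM i3 RAW r1
#3 head=4: mulh.MUL+xor.ALU i4+i5 dual
#4 head=6: and.ALU i6 WAW r2
#5 head=7: mulh.MUL i7 no-port MUL/BR
#6 head=8: blt.BR i8 no-port BR/BR
#7 head=9: blt.BR i9 tail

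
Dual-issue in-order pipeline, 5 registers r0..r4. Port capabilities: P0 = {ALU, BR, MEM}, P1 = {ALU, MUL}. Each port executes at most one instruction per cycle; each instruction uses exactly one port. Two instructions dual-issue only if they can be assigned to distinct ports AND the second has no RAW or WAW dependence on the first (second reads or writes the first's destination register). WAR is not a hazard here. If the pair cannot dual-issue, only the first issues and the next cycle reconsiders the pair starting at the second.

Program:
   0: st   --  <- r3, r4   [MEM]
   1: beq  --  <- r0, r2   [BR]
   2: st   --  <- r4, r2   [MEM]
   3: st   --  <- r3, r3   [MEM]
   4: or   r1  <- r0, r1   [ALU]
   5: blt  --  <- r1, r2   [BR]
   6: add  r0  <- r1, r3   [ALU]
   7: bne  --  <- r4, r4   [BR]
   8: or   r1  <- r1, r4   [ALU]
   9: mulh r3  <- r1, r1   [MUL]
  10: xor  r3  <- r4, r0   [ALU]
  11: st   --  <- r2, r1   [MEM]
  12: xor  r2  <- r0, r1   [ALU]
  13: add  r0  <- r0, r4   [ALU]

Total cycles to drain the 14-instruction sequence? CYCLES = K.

CYCLES = 9

0. st.MEM @i0  | no-port MEM/BR
1. beq.BR @i1  | no-port BR/MEM
2. st.MEM @i2  | no-port MEM/MEM
3. st.MEM;or.ALU @i3&i4  | 2-wide
4. blt.BR;add.ALU @i5&i6  | 2-wide
5. bne.BR;or.ALU @i7&i8  | 2-wide
6. mulh.MUL @i9  | WAW r3
7. xor.ALU;st.MEM @i10&i11  | 2-wide
8. xor.ALU;add.ALU @i12&i13  | 2-wide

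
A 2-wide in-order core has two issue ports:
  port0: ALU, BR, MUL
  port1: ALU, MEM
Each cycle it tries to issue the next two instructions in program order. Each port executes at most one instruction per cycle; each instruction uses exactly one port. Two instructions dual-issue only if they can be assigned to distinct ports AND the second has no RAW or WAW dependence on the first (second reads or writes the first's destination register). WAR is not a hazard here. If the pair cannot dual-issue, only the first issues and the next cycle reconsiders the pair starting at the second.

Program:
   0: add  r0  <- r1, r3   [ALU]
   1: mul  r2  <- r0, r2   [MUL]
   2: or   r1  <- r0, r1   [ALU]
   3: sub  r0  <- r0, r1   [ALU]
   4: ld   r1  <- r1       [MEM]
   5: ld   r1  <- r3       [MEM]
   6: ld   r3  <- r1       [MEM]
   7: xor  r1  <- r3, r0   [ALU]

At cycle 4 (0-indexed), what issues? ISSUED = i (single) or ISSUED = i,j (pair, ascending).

ISSUED = 6

c0: i0 add  RAW r0
c1: i1/i2 mul+or  pair
c2: i3/i4 sub+ld  pair
c3: i5 ld  no-port MEM/MEM
c4: i6 ld  RAW r3
c5: i7 xor  tail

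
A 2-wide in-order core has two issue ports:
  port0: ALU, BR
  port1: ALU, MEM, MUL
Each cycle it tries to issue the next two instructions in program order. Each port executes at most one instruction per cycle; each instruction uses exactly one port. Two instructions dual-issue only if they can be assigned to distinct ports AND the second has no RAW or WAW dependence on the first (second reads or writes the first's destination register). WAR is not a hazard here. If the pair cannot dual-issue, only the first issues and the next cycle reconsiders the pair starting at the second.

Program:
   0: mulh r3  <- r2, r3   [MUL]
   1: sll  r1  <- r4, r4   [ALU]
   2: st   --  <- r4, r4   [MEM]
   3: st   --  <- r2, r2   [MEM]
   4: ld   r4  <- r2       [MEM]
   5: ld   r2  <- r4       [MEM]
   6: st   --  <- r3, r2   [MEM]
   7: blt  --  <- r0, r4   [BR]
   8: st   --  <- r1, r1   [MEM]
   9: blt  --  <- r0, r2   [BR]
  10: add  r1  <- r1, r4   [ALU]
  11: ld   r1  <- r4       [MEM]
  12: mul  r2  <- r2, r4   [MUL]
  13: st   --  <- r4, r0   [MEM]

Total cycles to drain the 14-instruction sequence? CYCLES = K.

CYCLES = 11

  cy0 -> i0+i1 (mulh;sll) pair
  cy1 -> i2 (st) no-port MEM/MEM
  cy2 -> i3 (st) no-port MEM/MEM
  cy3 -> i4 (ld) no-port MEM/MEM
  cy4 -> i5 (ld) no-port MEM/MEM
  cy5 -> i6+i7 (st;blt) pair
  cy6 -> i8+i9 (st;blt) pair
  cy7 -> i10 (add) WAW r1
  cy8 -> i11 (ld) no-port MEM/MUL
  cy9 -> i12 (mul) no-port MUL/MEM
  cy10 -> i13 (st) tail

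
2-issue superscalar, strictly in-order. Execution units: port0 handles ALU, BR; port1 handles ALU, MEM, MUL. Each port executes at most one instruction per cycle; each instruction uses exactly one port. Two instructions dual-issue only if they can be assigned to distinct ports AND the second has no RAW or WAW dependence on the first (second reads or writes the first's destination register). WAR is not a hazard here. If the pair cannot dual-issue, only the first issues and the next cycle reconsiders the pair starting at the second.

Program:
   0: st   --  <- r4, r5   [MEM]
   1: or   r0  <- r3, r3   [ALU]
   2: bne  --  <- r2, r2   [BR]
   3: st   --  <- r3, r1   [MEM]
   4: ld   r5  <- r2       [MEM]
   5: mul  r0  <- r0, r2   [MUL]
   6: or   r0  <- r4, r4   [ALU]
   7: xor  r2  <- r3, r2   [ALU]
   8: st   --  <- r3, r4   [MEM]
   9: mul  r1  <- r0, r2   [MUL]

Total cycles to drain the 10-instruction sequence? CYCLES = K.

  cy0 -> i0,i1 (st;or) 2-wide
  cy1 -> i2,i3 (bne;st) 2-wide
  cy2 -> i4 (ld) no-port MEM/MUL
  cy3 -> i5 (mul) WAW r0
  cy4 -> i6,i7 (or;xor) 2-wide
  cy5 -> i8 (st) no-port MEM/MUL
  cy6 -> i9 (mul) tail

CYCLES = 7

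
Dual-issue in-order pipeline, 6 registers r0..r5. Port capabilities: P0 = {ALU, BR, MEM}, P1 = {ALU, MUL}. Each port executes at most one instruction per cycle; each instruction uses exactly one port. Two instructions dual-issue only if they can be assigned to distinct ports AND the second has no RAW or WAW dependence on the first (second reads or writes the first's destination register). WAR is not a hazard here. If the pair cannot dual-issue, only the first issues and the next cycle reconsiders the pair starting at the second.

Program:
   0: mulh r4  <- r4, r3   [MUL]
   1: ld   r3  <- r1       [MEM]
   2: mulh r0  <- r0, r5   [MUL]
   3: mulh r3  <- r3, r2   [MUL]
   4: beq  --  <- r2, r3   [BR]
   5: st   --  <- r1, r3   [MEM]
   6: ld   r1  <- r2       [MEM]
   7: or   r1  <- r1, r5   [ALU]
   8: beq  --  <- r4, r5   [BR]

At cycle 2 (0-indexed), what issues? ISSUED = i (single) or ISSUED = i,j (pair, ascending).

ISSUED = 3

0. mulh.MUL+ld.MEM @i0+i1  | 2-wide
1. mulh.MUL @i2  | no-port MUL/MUL
2. mulh.MUL @i3  | RAW r3
3. beq.BR @i4  | no-port BR/MEM
4. st.MEM @i5  | no-port MEM/MEM
5. ld.MEM @i6  | RAW+WAW r1
6. or.ALU+beq.BR @i7+i8  | 2-wide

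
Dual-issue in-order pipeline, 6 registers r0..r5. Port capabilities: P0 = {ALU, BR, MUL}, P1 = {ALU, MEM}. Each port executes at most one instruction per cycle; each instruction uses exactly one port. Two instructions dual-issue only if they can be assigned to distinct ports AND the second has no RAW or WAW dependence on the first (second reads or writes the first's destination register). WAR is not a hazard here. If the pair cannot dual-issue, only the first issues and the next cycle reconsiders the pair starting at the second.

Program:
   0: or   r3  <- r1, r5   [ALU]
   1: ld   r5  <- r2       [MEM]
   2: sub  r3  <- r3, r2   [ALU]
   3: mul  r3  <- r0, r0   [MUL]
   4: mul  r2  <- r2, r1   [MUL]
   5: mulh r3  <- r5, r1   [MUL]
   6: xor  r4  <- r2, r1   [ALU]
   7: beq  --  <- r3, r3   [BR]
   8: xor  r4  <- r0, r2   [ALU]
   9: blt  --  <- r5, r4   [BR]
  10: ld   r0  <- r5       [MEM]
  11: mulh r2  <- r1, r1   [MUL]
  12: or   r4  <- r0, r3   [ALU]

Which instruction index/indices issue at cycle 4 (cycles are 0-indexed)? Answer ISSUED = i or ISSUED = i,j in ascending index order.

  cy0 -> i0&i1 (or.ALU/ld.MEM) pair
  cy1 -> i2 (sub.ALU) WAW r3
  cy2 -> i3 (mul.MUL) no-port MUL/MUL
  cy3 -> i4 (mul.MUL) no-port MUL/MUL
  cy4 -> i5&i6 (mulh.MUL/xor.ALU) pair
  cy5 -> i7&i8 (beq.BR/xor.ALU) pair
  cy6 -> i9&i10 (blt.BR/ld.MEM) pair
  cy7 -> i11&i12 (mulh.MUL/or.ALU) pair

ISSUED = 5,6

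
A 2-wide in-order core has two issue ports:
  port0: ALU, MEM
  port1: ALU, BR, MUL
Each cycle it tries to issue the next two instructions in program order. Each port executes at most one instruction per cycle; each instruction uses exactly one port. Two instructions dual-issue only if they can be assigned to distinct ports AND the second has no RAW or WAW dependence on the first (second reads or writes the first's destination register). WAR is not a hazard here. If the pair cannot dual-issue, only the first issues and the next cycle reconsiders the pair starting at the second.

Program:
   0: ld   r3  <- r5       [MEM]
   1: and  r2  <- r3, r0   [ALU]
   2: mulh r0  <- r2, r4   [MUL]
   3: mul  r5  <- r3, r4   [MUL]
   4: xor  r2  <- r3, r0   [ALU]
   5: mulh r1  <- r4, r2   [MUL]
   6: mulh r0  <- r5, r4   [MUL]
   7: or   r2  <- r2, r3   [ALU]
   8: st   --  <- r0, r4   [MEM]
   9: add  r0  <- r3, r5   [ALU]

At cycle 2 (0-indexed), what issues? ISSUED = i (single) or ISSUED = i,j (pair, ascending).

ISSUED = 2

0. ld.MEM @i0  | RAW r3
1. and.ALU @i1  | RAW r2
2. mulh.MUL @i2  | no-port MUL/MUL
3. mul.MUL xor.ALU @i3&i4  | 2-wide
4. mulh.MUL @i5  | no-port MUL/MUL
5. mulh.MUL or.ALU @i6&i7  | 2-wide
6. st.MEM add.ALU @i8&i9  | 2-wide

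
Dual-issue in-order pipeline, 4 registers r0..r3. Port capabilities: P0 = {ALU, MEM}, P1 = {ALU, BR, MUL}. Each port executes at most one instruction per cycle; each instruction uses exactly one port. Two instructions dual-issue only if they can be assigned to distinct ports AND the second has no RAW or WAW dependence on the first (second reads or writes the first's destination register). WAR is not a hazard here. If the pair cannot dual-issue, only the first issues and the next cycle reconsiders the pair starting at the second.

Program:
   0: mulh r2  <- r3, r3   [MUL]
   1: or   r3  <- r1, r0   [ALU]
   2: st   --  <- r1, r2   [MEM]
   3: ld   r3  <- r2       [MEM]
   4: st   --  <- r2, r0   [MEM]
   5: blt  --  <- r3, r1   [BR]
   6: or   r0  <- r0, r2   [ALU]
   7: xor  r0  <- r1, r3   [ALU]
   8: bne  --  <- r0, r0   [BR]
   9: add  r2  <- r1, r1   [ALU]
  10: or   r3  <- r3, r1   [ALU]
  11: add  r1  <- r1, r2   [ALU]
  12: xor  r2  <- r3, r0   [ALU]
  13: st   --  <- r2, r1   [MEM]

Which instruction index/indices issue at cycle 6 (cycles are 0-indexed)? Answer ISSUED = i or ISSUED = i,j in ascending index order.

ISSUED = 8,9

#0 head=0: mulh+or i0+i1 2-wide
#1 head=2: st i2 no-port MEM/MEM
#2 head=3: ld i3 no-port MEM/MEM
#3 head=4: st+blt i4+i5 2-wide
#4 head=6: or i6 WAW r0
#5 head=7: xor i7 RAW r0
#6 head=8: bne+add i8+i9 2-wide
#7 head=10: or+add i10+i11 2-wide
#8 head=12: xor i12 RAW r2
#9 head=13: st i13 tail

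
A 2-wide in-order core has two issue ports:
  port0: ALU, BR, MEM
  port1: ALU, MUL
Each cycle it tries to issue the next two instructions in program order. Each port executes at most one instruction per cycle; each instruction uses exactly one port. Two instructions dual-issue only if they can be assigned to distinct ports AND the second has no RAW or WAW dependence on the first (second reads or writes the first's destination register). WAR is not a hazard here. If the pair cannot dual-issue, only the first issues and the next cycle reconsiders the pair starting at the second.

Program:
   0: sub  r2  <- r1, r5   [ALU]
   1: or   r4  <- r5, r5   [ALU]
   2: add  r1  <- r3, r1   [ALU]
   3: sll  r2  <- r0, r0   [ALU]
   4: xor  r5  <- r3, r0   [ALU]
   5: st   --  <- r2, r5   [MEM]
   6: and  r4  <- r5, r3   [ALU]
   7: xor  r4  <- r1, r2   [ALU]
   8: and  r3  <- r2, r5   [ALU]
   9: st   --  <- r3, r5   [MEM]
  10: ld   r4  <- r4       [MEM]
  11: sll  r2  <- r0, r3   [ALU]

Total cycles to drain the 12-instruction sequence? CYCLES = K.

[0] i0&i1  sub;or  -- dual
[1] i2&i3  add;sll  -- dual
[2] i4  xor  -- RAW r5
[3] i5&i6  st;and  -- dual
[4] i7&i8  xor;and  -- dual
[5] i9  st  -- no-port MEM/MEM
[6] i10&i11  ld;sll  -- dual

CYCLES = 7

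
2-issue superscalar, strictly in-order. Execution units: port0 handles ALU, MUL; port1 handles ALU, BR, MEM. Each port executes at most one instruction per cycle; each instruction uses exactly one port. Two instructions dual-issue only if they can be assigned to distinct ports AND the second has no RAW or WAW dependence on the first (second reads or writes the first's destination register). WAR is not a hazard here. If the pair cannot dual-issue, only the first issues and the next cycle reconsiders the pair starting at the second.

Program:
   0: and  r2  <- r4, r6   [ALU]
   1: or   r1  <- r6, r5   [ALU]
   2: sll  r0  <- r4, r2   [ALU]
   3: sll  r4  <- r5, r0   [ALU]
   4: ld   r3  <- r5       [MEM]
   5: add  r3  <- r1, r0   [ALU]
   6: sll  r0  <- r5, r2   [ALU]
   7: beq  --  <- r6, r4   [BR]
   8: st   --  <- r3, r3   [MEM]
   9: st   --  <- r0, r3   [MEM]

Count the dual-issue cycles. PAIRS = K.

PAIRS = 3

#0 head=0: and/or i0+i1 pair
#1 head=2: sll i2 RAW r0
#2 head=3: sll/ld i3+i4 pair
#3 head=5: add/sll i5+i6 pair
#4 head=7: beq i7 no-port BR/MEM
#5 head=8: st i8 no-port MEM/MEM
#6 head=9: st i9 tail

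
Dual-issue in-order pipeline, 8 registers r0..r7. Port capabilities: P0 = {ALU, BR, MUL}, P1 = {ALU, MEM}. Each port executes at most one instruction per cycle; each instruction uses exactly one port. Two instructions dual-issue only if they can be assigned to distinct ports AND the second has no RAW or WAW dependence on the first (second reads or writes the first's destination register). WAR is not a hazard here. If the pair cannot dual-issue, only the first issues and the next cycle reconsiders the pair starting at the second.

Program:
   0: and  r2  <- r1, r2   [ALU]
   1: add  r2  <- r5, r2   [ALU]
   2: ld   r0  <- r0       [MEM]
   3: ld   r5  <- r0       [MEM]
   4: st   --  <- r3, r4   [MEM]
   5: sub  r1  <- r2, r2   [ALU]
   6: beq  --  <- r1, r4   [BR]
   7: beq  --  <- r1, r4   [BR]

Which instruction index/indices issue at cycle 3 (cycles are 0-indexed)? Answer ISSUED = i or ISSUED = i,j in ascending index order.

ISSUED = 4,5

#0 head=0: and.ALU i0 RAW+WAW r2
#1 head=1: add.ALU ld.MEM i1+i2 dual
#2 head=3: ld.MEM i3 no-port MEM/MEM
#3 head=4: st.MEM sub.ALU i4+i5 dual
#4 head=6: beq.BR i6 no-port BR/BR
#5 head=7: beq.BR i7 tail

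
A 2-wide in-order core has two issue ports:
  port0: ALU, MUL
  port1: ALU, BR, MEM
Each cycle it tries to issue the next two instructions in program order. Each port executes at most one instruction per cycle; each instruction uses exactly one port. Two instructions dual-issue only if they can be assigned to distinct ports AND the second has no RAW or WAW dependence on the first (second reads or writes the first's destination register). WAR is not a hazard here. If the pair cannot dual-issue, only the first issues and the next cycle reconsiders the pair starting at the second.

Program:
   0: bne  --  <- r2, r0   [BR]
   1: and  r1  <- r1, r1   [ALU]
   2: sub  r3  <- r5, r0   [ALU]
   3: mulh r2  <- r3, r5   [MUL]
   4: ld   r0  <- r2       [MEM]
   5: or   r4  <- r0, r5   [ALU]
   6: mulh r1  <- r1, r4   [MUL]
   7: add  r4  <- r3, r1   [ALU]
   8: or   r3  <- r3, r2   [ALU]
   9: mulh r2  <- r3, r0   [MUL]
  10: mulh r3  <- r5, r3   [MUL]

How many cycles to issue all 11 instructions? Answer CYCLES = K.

c0: i0+i1 bne/and  2-wide
c1: i2 sub  RAW r3
c2: i3 mulh  RAW r2
c3: i4 ld  RAW r0
c4: i5 or  RAW r4
c5: i6 mulh  RAW r1
c6: i7+i8 add/or  2-wide
c7: i9 mulh  no-port MUL/MUL
c8: i10 mulh  tail

CYCLES = 9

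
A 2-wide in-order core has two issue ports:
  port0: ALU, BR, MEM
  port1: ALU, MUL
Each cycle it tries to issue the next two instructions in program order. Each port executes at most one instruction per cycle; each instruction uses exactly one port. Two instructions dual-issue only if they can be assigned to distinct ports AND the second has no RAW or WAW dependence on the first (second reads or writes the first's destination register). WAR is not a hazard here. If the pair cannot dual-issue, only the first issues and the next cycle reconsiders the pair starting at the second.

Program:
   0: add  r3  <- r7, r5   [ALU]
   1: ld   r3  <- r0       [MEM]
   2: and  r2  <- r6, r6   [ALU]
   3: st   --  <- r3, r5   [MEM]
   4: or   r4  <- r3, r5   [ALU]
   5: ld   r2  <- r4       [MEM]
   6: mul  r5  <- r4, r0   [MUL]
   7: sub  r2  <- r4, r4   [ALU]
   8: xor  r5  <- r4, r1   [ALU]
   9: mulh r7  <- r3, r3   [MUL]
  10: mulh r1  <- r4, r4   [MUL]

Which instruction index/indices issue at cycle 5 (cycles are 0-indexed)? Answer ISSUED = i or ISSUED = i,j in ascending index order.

ISSUED = 9

0. add @i0  | WAW r3
1. ld;and @i1+i2  | 2-wide
2. st;or @i3+i4  | 2-wide
3. ld;mul @i5+i6  | 2-wide
4. sub;xor @i7+i8  | 2-wide
5. mulh @i9  | no-port MUL/MUL
6. mulh @i10  | tail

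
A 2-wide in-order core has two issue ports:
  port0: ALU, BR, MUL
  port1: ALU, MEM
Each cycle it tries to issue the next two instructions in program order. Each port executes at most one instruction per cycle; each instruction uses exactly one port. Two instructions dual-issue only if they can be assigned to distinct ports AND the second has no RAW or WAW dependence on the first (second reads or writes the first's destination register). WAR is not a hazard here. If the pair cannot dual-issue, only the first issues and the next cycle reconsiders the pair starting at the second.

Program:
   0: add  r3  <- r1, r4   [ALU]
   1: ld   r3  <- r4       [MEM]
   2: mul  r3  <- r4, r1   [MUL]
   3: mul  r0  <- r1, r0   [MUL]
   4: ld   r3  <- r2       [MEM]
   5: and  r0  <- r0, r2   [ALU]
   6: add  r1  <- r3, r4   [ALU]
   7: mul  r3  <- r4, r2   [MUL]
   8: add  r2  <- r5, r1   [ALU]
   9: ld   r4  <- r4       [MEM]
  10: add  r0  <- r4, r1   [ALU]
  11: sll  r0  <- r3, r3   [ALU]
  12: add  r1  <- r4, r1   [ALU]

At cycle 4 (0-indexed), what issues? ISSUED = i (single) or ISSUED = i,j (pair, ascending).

ISSUED = 5,6

c0: i0 add.ALU  WAW r3
c1: i1 ld.MEM  WAW r3
c2: i2 mul.MUL  no-port MUL/MUL
c3: i3+i4 mul.MUL+ld.MEM  2-wide
c4: i5+i6 and.ALU+add.ALU  2-wide
c5: i7+i8 mul.MUL+add.ALU  2-wide
c6: i9 ld.MEM  RAW r4
c7: i10 add.ALU  WAW r0
c8: i11+i12 sll.ALU+add.ALU  2-wide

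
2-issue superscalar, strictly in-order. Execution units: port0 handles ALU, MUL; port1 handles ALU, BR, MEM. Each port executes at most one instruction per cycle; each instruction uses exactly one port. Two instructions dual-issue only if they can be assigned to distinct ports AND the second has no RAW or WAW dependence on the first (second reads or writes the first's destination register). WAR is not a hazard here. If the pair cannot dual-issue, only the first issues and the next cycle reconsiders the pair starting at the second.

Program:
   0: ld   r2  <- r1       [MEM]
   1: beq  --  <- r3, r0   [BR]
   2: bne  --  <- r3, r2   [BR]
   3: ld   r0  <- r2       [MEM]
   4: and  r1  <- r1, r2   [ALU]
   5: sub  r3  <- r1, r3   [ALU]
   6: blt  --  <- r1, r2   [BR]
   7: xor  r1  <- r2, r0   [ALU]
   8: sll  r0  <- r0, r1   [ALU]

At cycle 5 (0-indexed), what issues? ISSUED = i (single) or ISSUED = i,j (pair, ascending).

  cy0 -> i0 (ld.MEM) no-port MEM/BR
  cy1 -> i1 (beq.BR) no-port BR/BR
  cy2 -> i2 (bne.BR) no-port BR/MEM
  cy3 -> i3+i4 (ld.MEM and.ALU) 2-wide
  cy4 -> i5+i6 (sub.ALU blt.BR) 2-wide
  cy5 -> i7 (xor.ALU) RAW r1
  cy6 -> i8 (sll.ALU) tail

ISSUED = 7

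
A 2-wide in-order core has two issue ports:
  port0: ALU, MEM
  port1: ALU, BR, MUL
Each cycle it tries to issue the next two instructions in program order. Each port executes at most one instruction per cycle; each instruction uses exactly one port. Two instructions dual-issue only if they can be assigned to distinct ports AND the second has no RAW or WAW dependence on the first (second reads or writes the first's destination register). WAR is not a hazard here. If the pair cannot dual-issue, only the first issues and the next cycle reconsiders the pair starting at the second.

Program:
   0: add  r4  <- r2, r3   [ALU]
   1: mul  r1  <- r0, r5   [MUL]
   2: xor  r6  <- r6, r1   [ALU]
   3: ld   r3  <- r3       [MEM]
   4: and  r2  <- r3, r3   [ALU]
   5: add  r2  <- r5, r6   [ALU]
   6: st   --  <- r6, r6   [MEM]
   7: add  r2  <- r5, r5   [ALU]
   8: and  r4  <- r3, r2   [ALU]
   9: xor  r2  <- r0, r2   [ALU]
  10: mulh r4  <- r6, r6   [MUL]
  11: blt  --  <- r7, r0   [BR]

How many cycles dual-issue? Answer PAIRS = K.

PAIRS = 4

  cy0 -> i0&i1 (add;mul) pair
  cy1 -> i2&i3 (xor;ld) pair
  cy2 -> i4 (and) WAW r2
  cy3 -> i5&i6 (add;st) pair
  cy4 -> i7 (add) RAW r2
  cy5 -> i8&i9 (and;xor) pair
  cy6 -> i10 (mulh) no-port MUL/BR
  cy7 -> i11 (blt) tail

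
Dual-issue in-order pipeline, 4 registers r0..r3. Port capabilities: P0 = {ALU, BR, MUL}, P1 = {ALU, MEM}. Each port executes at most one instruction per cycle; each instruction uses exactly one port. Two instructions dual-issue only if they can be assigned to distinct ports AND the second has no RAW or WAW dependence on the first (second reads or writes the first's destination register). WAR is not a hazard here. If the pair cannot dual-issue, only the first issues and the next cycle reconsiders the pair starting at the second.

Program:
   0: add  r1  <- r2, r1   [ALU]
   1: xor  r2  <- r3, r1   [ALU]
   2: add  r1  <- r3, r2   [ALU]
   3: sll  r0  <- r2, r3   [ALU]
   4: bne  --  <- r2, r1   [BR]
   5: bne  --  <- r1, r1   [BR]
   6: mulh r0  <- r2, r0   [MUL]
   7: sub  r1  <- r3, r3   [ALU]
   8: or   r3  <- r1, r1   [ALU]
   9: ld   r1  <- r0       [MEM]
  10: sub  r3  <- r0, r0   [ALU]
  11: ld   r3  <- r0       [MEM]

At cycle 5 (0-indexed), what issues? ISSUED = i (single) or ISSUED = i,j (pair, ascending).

ISSUED = 6,7

#0 head=0: add i0 RAW r1
#1 head=1: xor i1 RAW r2
#2 head=2: add/sll i2+i3 2-wide
#3 head=4: bne i4 no-port BR/BR
#4 head=5: bne i5 no-port BR/MUL
#5 head=6: mulh/sub i6+i7 2-wide
#6 head=8: or/ld i8+i9 2-wide
#7 head=10: sub i10 WAW r3
#8 head=11: ld i11 tail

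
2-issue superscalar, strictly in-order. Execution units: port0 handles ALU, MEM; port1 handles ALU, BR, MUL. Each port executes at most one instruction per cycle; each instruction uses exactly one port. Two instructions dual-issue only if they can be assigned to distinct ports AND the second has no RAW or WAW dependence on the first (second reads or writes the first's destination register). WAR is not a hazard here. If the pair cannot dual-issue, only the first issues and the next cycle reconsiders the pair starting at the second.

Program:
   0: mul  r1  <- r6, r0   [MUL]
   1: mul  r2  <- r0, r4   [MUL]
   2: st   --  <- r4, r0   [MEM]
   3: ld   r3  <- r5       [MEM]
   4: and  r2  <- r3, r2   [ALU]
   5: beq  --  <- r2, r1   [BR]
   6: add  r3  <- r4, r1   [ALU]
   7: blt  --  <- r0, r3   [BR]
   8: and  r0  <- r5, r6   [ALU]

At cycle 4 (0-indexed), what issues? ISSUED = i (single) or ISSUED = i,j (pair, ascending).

[0] i0  mul.MUL  -- no-port MUL/MUL
[1] i1,i2  mul.MUL;st.MEM  -- dual
[2] i3  ld.MEM  -- RAW r3
[3] i4  and.ALU  -- RAW r2
[4] i5,i6  beq.BR;add.ALU  -- dual
[5] i7,i8  blt.BR;and.ALU  -- dual

ISSUED = 5,6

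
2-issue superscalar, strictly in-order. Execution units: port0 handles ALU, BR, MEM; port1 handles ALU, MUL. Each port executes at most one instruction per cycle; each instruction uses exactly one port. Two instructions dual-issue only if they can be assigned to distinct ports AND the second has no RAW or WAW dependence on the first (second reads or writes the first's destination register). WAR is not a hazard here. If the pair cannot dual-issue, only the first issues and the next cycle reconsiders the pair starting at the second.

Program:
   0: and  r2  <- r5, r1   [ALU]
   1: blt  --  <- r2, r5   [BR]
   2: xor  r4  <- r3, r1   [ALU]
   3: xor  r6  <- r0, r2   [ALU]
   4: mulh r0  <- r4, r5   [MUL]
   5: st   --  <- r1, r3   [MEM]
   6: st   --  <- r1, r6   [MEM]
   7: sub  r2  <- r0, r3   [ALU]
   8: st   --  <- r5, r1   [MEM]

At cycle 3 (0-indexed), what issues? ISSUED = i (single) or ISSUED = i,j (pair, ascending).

ISSUED = 5

[0] i0  and.ALU  -- RAW r2
[1] i1&i2  blt.BR;xor.ALU  -- pair
[2] i3&i4  xor.ALU;mulh.MUL  -- pair
[3] i5  st.MEM  -- no-port MEM/MEM
[4] i6&i7  st.MEM;sub.ALU  -- pair
[5] i8  st.MEM  -- tail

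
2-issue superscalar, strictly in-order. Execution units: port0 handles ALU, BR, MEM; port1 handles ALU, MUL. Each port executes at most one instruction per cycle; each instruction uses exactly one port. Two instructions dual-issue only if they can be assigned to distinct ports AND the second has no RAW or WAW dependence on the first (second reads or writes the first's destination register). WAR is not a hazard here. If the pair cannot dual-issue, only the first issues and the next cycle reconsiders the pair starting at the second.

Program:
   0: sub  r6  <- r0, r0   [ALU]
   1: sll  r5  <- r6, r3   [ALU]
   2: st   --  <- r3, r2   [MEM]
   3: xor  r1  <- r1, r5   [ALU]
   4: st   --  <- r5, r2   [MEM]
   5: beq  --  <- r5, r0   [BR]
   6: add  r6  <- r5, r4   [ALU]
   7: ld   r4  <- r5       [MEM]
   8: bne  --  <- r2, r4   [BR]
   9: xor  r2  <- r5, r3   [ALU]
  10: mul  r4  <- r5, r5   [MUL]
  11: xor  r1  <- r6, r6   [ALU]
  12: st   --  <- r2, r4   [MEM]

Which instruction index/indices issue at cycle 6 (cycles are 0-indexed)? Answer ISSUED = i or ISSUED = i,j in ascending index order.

ISSUED = 10,11

[0] i0  sub.ALU  -- RAW r6
[1] i1,i2  sll.ALU+st.MEM  -- 2-wide
[2] i3,i4  xor.ALU+st.MEM  -- 2-wide
[3] i5,i6  beq.BR+add.ALU  -- 2-wide
[4] i7  ld.MEM  -- no-port MEM/BR
[5] i8,i9  bne.BR+xor.ALU  -- 2-wide
[6] i10,i11  mul.MUL+xor.ALU  -- 2-wide
[7] i12  st.MEM  -- tail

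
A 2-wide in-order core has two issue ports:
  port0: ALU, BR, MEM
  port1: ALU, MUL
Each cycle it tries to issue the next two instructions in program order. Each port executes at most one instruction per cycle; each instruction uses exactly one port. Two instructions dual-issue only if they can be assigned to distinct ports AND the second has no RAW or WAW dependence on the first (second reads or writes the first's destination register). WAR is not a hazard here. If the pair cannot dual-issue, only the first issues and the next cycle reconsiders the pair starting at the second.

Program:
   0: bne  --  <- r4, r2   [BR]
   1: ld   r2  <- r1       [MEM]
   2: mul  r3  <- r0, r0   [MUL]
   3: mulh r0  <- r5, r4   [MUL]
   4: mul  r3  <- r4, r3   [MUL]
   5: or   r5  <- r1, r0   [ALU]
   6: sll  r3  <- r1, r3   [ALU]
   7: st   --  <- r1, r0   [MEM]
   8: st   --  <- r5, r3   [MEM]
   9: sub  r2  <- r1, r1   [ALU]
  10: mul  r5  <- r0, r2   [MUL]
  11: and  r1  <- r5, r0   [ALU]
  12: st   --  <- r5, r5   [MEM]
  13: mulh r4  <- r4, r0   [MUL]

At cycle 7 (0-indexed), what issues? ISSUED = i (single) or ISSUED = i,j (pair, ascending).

ISSUED = 11,12

0. bne @i0  | no-port BR/MEM
1. ld mul @i1,i2  | dual
2. mulh @i3  | no-port MUL/MUL
3. mul or @i4,i5  | dual
4. sll st @i6,i7  | dual
5. st sub @i8,i9  | dual
6. mul @i10  | RAW r5
7. and st @i11,i12  | dual
8. mulh @i13  | tail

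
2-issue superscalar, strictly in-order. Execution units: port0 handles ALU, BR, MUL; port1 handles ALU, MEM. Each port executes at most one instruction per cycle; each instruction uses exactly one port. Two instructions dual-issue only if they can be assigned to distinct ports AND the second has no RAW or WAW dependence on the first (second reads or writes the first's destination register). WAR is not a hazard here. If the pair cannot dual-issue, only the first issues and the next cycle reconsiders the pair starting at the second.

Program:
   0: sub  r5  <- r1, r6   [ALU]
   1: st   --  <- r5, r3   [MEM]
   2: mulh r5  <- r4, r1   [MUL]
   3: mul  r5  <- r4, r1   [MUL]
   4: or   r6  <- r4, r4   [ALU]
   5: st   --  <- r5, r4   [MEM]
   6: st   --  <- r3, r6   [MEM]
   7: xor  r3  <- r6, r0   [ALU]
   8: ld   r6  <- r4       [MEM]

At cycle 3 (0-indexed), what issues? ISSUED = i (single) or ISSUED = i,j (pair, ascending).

ISSUED = 5

0. sub @i0  | RAW r5
1. st;mulh @i1&i2  | 2-wide
2. mul;or @i3&i4  | 2-wide
3. st @i5  | no-port MEM/MEM
4. st;xor @i6&i7  | 2-wide
5. ld @i8  | tail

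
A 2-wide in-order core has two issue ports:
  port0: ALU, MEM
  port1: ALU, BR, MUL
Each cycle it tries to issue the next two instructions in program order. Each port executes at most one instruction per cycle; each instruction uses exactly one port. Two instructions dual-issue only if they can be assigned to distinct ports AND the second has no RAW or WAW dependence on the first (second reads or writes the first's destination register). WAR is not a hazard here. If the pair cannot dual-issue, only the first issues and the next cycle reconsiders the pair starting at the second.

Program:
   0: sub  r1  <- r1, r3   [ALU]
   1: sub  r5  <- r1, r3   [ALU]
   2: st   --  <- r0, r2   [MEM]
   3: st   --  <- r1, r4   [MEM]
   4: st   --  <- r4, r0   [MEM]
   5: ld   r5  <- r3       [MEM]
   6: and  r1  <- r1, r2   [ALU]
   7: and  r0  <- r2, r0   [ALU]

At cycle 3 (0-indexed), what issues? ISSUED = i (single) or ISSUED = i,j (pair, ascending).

ISSUED = 4

0. sub.ALU @i0  | RAW r1
1. sub.ALU/st.MEM @i1+i2  | 2-wide
2. st.MEM @i3  | no-port MEM/MEM
3. st.MEM @i4  | no-port MEM/MEM
4. ld.MEM/and.ALU @i5+i6  | 2-wide
5. and.ALU @i7  | tail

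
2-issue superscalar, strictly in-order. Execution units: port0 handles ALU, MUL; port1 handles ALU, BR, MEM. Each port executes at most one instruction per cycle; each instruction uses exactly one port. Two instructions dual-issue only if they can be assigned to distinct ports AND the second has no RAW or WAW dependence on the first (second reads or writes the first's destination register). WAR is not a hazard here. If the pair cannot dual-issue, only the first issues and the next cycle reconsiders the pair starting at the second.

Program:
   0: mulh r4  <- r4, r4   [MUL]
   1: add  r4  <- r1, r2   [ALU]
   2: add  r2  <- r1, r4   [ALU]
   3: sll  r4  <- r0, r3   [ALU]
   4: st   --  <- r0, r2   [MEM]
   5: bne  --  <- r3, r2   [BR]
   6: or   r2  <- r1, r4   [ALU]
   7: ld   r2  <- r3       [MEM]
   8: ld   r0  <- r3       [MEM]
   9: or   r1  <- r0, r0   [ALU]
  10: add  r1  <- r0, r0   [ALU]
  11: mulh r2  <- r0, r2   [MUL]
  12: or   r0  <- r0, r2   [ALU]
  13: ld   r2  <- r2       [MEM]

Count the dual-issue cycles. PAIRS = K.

PAIRS = 4

#0 head=0: mulh i0 WAW r4
#1 head=1: add i1 RAW r4
#2 head=2: add;sll i2/i3 pair
#3 head=4: st i4 no-port MEM/BR
#4 head=5: bne;or i5/i6 pair
#5 head=7: ld i7 no-port MEM/MEM
#6 head=8: ld i8 RAW r0
#7 head=9: or i9 WAW r1
#8 head=10: add;mulh i10/i11 pair
#9 head=12: or;ld i12/i13 pair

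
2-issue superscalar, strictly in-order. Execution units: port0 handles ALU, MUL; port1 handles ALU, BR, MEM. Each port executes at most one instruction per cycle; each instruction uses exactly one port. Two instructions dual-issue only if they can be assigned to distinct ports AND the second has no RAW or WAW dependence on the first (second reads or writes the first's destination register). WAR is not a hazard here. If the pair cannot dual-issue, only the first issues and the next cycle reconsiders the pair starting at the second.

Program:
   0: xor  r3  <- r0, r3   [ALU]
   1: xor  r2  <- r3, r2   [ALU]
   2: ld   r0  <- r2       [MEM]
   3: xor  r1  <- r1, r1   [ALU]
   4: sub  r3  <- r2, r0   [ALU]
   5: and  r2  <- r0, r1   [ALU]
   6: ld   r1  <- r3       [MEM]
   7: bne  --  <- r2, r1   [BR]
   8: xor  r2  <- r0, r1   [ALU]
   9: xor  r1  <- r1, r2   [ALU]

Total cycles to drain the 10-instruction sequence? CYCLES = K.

CYCLES = 7

#0 head=0: xor.ALU i0 RAW r3
#1 head=1: xor.ALU i1 RAW r2
#2 head=2: ld.MEM;xor.ALU i2&i3 2-wide
#3 head=4: sub.ALU;and.ALU i4&i5 2-wide
#4 head=6: ld.MEM i6 no-port MEM/BR
#5 head=7: bne.BR;xor.ALU i7&i8 2-wide
#6 head=9: xor.ALU i9 tail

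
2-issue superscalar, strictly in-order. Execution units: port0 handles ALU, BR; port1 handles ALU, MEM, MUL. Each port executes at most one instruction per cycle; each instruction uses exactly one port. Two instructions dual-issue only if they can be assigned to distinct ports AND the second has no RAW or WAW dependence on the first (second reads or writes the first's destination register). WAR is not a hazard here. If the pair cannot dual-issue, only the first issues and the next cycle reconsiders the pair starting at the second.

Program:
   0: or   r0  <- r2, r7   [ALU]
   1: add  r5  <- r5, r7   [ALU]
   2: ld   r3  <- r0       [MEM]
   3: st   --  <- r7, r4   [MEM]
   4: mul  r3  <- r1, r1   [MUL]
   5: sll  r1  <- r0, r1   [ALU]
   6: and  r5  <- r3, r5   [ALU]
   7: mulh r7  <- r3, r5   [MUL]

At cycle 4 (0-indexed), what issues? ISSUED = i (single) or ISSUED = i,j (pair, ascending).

#0 head=0: or+add i0+i1 pair
#1 head=2: ld i2 no-port MEM/MEM
#2 head=3: st i3 no-port MEM/MUL
#3 head=4: mul+sll i4+i5 pair
#4 head=6: and i6 RAW r5
#5 head=7: mulh i7 tail

ISSUED = 6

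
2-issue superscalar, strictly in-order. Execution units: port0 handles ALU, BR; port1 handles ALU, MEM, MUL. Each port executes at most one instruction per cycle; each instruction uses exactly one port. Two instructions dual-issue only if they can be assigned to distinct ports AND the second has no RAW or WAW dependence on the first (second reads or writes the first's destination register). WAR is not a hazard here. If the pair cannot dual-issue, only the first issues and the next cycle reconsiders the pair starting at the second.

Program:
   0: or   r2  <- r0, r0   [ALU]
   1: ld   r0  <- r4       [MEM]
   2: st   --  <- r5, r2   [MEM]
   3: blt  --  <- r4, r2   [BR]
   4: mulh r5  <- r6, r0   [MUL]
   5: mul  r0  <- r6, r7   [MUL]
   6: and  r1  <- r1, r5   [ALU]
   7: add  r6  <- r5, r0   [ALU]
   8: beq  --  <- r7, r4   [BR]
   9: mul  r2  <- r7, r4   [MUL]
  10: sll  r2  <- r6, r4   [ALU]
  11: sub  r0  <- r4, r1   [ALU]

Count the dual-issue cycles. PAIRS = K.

PAIRS = 5

  cy0 -> i0,i1 (or.ALU/ld.MEM) 2-wide
  cy1 -> i2,i3 (st.MEM/blt.BR) 2-wide
  cy2 -> i4 (mulh.MUL) no-port MUL/MUL
  cy3 -> i5,i6 (mul.MUL/and.ALU) 2-wide
  cy4 -> i7,i8 (add.ALU/beq.BR) 2-wide
  cy5 -> i9 (mul.MUL) WAW r2
  cy6 -> i10,i11 (sll.ALU/sub.ALU) 2-wide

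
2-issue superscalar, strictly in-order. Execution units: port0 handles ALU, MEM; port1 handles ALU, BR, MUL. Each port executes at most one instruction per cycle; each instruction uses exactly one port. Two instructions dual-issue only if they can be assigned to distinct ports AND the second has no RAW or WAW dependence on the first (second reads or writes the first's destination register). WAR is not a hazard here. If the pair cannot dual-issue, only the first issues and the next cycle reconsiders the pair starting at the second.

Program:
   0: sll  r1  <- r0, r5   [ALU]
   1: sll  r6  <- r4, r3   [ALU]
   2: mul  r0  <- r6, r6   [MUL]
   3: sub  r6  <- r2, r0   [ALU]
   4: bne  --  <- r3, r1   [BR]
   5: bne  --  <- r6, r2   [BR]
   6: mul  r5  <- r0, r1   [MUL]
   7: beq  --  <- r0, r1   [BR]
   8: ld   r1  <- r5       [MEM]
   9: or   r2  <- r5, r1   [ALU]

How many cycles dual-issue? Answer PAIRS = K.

  cy0 -> i0/i1 (sll;sll) 2-wide
  cy1 -> i2 (mul) RAW r0
  cy2 -> i3/i4 (sub;bne) 2-wide
  cy3 -> i5 (bne) no-port BR/MUL
  cy4 -> i6 (mul) no-port MUL/BR
  cy5 -> i7/i8 (beq;ld) 2-wide
  cy6 -> i9 (or) tail

PAIRS = 3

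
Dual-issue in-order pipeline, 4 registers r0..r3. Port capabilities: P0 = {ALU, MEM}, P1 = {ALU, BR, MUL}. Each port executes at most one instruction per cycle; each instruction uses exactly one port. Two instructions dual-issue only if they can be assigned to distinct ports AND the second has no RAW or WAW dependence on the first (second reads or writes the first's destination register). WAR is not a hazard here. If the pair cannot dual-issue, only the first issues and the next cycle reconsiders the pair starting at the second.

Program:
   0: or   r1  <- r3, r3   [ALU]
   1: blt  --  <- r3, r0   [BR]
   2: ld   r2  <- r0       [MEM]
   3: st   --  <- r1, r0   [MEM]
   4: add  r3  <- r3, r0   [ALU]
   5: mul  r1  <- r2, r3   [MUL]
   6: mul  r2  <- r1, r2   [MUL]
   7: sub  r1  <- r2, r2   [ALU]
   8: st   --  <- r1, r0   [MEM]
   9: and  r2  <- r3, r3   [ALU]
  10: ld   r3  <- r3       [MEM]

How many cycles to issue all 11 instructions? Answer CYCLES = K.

t=0 i0&i1:or.ALU+blt.BR ; dual
t=1 i2:ld.MEM ; no-port MEM/MEM
t=2 i3&i4:st.MEM+add.ALU ; dual
t=3 i5:mul.MUL ; no-port MUL/MUL
t=4 i6:mul.MUL ; RAW r2
t=5 i7:sub.ALU ; RAW r1
t=6 i8&i9:st.MEM+and.ALU ; dual
t=7 i10:ld.MEM ; tail

CYCLES = 8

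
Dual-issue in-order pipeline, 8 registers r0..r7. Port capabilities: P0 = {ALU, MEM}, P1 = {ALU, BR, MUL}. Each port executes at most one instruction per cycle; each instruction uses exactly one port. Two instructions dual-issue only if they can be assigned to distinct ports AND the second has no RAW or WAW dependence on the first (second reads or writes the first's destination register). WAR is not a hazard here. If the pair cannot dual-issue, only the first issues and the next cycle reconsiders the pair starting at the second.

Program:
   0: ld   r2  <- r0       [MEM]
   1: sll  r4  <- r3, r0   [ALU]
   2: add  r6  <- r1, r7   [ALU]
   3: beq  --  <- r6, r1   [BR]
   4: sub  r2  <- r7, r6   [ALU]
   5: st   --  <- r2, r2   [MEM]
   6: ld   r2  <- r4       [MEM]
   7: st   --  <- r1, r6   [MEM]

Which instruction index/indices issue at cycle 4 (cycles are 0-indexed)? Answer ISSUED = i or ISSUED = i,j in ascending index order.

#0 head=0: ld/sll i0&i1 2-wide
#1 head=2: add i2 RAW r6
#2 head=3: beq/sub i3&i4 2-wide
#3 head=5: st i5 no-port MEM/MEM
#4 head=6: ld i6 no-port MEM/MEM
#5 head=7: st i7 tail

ISSUED = 6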